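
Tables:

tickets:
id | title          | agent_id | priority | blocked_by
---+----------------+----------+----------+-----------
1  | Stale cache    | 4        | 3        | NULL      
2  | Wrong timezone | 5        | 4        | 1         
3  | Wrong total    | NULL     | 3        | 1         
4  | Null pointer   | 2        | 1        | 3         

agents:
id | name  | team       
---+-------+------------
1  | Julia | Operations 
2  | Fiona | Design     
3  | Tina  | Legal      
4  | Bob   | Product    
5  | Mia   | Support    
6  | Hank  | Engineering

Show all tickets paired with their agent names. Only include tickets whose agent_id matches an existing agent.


INNER JOIN keeps only tickets rows whose agent_id matches an id in agents. Walk through each ticket:
  - ticket 1 (Stale cache): agent_id=4 -> matches Bob
  - ticket 2 (Wrong timezone): agent_id=5 -> matches Mia
  - ticket 3 (Wrong total): agent_id=NULL, no match -> dropped
  - ticket 4 (Null pointer): agent_id=2 -> matches Fiona
So 1 of 4 rows is dropped.

SQL:
SELECT a.title, b.name AS agent
FROM tickets a
INNER JOIN agents b ON a.agent_id = b.id

Result:
title          | agent
---------------+------
Stale cache    | Bob  
Wrong timezone | Mia  
Null pointer   | Fiona


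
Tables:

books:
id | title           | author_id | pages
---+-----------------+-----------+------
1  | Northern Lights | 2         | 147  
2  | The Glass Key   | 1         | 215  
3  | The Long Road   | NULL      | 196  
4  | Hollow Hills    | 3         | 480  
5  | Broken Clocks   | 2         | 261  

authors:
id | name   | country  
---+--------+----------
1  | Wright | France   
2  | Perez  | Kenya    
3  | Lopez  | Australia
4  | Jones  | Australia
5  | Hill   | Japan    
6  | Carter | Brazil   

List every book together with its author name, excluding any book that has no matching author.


INNER JOIN keeps only books rows whose author_id matches an id in authors. Walk through each book:
  - book 1 (Northern Lights): author_id=2 -> matches Perez
  - book 2 (The Glass Key): author_id=1 -> matches Wright
  - book 3 (The Long Road): author_id=NULL, no match -> dropped
  - book 4 (Hollow Hills): author_id=3 -> matches Lopez
  - book 5 (Broken Clocks): author_id=2 -> matches Perez
So 1 of 5 rows is dropped.

SQL:
SELECT a.title, b.name AS author
FROM books a
INNER JOIN authors b ON a.author_id = b.id

Result:
title           | author
----------------+-------
Northern Lights | Perez 
The Glass Key   | Wright
Hollow Hills    | Lopez 
Broken Clocks   | Perez 


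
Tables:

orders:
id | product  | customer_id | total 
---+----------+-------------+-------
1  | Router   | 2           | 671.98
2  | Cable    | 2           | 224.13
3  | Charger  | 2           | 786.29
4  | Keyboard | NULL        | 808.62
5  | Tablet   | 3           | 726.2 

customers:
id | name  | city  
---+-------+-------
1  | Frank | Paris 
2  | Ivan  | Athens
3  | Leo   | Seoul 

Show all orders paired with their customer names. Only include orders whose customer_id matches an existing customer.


INNER JOIN keeps only orders rows whose customer_id matches an id in customers. Walk through each order:
  - order 1 (Router): customer_id=2 -> matches Ivan
  - order 2 (Cable): customer_id=2 -> matches Ivan
  - order 3 (Charger): customer_id=2 -> matches Ivan
  - order 4 (Keyboard): customer_id=NULL, no match -> dropped
  - order 5 (Tablet): customer_id=3 -> matches Leo
So 1 of 5 rows is dropped.

SQL:
SELECT a.product, b.name AS customer
FROM orders a
INNER JOIN customers b ON a.customer_id = b.id

Result:
product | customer
--------+---------
Router  | Ivan    
Cable   | Ivan    
Charger | Ivan    
Tablet  | Leo     


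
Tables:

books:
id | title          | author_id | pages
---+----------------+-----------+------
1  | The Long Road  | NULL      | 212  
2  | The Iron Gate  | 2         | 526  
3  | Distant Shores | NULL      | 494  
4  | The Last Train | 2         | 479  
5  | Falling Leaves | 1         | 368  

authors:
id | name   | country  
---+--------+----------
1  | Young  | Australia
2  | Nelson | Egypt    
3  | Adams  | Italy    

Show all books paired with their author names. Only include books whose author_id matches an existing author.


INNER JOIN keeps only books rows whose author_id matches an id in authors. Walk through each book:
  - book 1 (The Long Road): author_id=NULL, no match -> dropped
  - book 2 (The Iron Gate): author_id=2 -> matches Nelson
  - book 3 (Distant Shores): author_id=NULL, no match -> dropped
  - book 4 (The Last Train): author_id=2 -> matches Nelson
  - book 5 (Falling Leaves): author_id=1 -> matches Young
So 2 of 5 rows are dropped.

SQL:
SELECT a.title, b.name AS author
FROM books a
INNER JOIN authors b ON a.author_id = b.id

Result:
title          | author
---------------+-------
The Iron Gate  | Nelson
The Last Train | Nelson
Falling Leaves | Young 


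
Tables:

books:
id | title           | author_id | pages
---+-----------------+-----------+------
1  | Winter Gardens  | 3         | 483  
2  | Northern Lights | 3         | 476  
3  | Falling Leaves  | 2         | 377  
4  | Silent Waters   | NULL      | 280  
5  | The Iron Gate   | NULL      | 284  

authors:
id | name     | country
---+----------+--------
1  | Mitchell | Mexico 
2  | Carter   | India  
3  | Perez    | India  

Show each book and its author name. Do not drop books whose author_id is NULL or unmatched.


LEFT JOIN keeps every row from books (the left table); where author_id has no match in authors, the author columns become NULL. Walk through each book:
  - book 1 (Winter Gardens): author_id=3 -> matches Perez
  - book 2 (Northern Lights): author_id=3 -> matches Perez
  - book 3 (Falling Leaves): author_id=2 -> matches Carter
  - book 4 (Silent Waters): author_id=NULL, no match -> kept with NULL
  - book 5 (The Iron Gate): author_id=NULL, no match -> kept with NULL
All 5 rows appear; 2 have NULL author.

SQL:
SELECT a.title, b.name AS author
FROM books a
LEFT JOIN authors b ON a.author_id = b.id

Result:
title           | author
----------------+-------
Winter Gardens  | Perez 
Northern Lights | Perez 
Falling Leaves  | Carter
Silent Waters   | NULL  
The Iron Gate   | NULL  


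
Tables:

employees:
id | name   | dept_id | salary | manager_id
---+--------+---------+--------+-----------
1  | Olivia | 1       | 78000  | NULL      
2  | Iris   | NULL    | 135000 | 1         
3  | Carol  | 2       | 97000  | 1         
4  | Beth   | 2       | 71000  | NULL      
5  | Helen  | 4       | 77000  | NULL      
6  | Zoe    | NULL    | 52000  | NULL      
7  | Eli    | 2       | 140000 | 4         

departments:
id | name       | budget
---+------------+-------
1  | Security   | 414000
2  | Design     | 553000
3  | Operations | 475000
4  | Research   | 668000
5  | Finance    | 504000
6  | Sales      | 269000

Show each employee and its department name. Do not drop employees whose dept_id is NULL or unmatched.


LEFT JOIN keeps every row from employees (the left table); where dept_id has no match in departments, the department columns become NULL. Walk through each employee:
  - employee 1 (Olivia): dept_id=1 -> matches Security
  - employee 2 (Iris): dept_id=NULL, no match -> kept with NULL
  - employee 3 (Carol): dept_id=2 -> matches Design
  - employee 4 (Beth): dept_id=2 -> matches Design
  - employee 5 (Helen): dept_id=4 -> matches Research
  - employee 6 (Zoe): dept_id=NULL, no match -> kept with NULL
  - employee 7 (Eli): dept_id=2 -> matches Design
All 7 rows appear; 2 have NULL department.

SQL:
SELECT a.name, b.name AS department
FROM employees a
LEFT JOIN departments b ON a.dept_id = b.id

Result:
name   | department
-------+-----------
Olivia | Security  
Iris   | NULL      
Carol  | Design    
Beth   | Design    
Helen  | Research  
Zoe    | NULL      
Eli    | Design    


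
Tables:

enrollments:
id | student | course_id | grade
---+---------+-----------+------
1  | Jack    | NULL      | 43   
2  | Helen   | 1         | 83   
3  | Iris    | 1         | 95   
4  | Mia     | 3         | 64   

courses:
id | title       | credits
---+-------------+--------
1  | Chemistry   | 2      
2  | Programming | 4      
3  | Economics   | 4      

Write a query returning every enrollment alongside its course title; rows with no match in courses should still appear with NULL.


LEFT JOIN keeps every row from enrollments (the left table); where course_id has no match in courses, the course columns become NULL. Walk through each enrollment:
  - enrollment 1 (Jack): course_id=NULL, no match -> kept with NULL
  - enrollment 2 (Helen): course_id=1 -> matches Chemistry
  - enrollment 3 (Iris): course_id=1 -> matches Chemistry
  - enrollment 4 (Mia): course_id=3 -> matches Economics
All 4 rows appear; 1 has NULL course.

SQL:
SELECT a.student, b.title AS course
FROM enrollments a
LEFT JOIN courses b ON a.course_id = b.id

Result:
student | course   
--------+----------
Jack    | NULL     
Helen   | Chemistry
Iris    | Chemistry
Mia     | Economics


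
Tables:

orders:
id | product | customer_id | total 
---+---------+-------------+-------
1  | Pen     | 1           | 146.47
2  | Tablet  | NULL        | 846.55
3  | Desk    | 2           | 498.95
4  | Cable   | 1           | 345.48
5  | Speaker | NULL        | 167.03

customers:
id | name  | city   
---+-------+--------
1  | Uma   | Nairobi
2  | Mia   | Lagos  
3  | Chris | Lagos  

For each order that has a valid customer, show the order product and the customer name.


INNER JOIN keeps only orders rows whose customer_id matches an id in customers. Walk through each order:
  - order 1 (Pen): customer_id=1 -> matches Uma
  - order 2 (Tablet): customer_id=NULL, no match -> dropped
  - order 3 (Desk): customer_id=2 -> matches Mia
  - order 4 (Cable): customer_id=1 -> matches Uma
  - order 5 (Speaker): customer_id=NULL, no match -> dropped
So 2 of 5 rows are dropped.

SQL:
SELECT a.product, b.name AS customer
FROM orders a
INNER JOIN customers b ON a.customer_id = b.id

Result:
product | customer
--------+---------
Pen     | Uma     
Desk    | Mia     
Cable   | Uma     


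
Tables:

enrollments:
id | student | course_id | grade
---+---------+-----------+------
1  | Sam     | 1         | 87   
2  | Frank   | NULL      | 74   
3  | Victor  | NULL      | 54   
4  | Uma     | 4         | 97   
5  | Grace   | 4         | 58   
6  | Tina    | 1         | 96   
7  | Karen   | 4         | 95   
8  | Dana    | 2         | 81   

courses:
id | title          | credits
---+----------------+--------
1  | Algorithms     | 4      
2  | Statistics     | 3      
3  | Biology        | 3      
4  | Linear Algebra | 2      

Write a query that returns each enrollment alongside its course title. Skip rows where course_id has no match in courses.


INNER JOIN keeps only enrollments rows whose course_id matches an id in courses. Walk through each enrollment:
  - enrollment 1 (Sam): course_id=1 -> matches Algorithms
  - enrollment 2 (Frank): course_id=NULL, no match -> dropped
  - enrollment 3 (Victor): course_id=NULL, no match -> dropped
  - enrollment 4 (Uma): course_id=4 -> matches Linear Algebra
  - enrollment 5 (Grace): course_id=4 -> matches Linear Algebra
  - enrollment 6 (Tina): course_id=1 -> matches Algorithms
  - enrollment 7 (Karen): course_id=4 -> matches Linear Algebra
  - enrollment 8 (Dana): course_id=2 -> matches Statistics
So 2 of 8 rows are dropped.

SQL:
SELECT a.student, b.title AS course
FROM enrollments a
INNER JOIN courses b ON a.course_id = b.id

Result:
student | course        
--------+---------------
Sam     | Algorithms    
Uma     | Linear Algebra
Grace   | Linear Algebra
Tina    | Algorithms    
Karen   | Linear Algebra
Dana    | Statistics    


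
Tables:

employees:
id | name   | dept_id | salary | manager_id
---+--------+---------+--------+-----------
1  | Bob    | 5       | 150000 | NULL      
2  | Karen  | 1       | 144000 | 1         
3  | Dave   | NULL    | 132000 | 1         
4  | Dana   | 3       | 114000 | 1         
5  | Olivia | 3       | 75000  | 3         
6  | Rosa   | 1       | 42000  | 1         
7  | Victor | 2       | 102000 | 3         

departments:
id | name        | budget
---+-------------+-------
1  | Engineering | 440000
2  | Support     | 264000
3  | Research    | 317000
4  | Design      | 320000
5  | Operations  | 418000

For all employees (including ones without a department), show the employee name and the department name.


LEFT JOIN keeps every row from employees (the left table); where dept_id has no match in departments, the department columns become NULL. Walk through each employee:
  - employee 1 (Bob): dept_id=5 -> matches Operations
  - employee 2 (Karen): dept_id=1 -> matches Engineering
  - employee 3 (Dave): dept_id=NULL, no match -> kept with NULL
  - employee 4 (Dana): dept_id=3 -> matches Research
  - employee 5 (Olivia): dept_id=3 -> matches Research
  - employee 6 (Rosa): dept_id=1 -> matches Engineering
  - employee 7 (Victor): dept_id=2 -> matches Support
All 7 rows appear; 1 has NULL department.

SQL:
SELECT a.name, b.name AS department
FROM employees a
LEFT JOIN departments b ON a.dept_id = b.id

Result:
name   | department 
-------+------------
Bob    | Operations 
Karen  | Engineering
Dave   | NULL       
Dana   | Research   
Olivia | Research   
Rosa   | Engineering
Victor | Support    


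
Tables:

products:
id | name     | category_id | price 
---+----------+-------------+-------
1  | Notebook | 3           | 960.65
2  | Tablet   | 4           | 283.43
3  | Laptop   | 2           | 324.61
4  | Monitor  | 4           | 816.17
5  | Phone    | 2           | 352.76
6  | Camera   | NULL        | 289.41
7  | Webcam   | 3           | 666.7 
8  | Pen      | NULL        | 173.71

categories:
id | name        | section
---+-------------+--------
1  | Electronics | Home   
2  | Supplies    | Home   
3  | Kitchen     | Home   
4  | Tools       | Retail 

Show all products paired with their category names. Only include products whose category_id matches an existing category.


INNER JOIN keeps only products rows whose category_id matches an id in categories. Walk through each product:
  - product 1 (Notebook): category_id=3 -> matches Kitchen
  - product 2 (Tablet): category_id=4 -> matches Tools
  - product 3 (Laptop): category_id=2 -> matches Supplies
  - product 4 (Monitor): category_id=4 -> matches Tools
  - product 5 (Phone): category_id=2 -> matches Supplies
  - product 6 (Camera): category_id=NULL, no match -> dropped
  - product 7 (Webcam): category_id=3 -> matches Kitchen
  - product 8 (Pen): category_id=NULL, no match -> dropped
So 2 of 8 rows are dropped.

SQL:
SELECT a.name, b.name AS category
FROM products a
INNER JOIN categories b ON a.category_id = b.id

Result:
name     | category
---------+---------
Notebook | Kitchen 
Tablet   | Tools   
Laptop   | Supplies
Monitor  | Tools   
Phone    | Supplies
Webcam   | Kitchen 


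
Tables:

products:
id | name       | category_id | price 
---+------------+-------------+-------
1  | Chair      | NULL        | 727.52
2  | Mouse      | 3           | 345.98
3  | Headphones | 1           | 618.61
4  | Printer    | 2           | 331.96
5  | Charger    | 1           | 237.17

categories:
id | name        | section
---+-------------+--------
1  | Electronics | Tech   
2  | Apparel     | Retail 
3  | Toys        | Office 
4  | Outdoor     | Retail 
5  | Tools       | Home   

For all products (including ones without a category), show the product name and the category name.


LEFT JOIN keeps every row from products (the left table); where category_id has no match in categories, the category columns become NULL. Walk through each product:
  - product 1 (Chair): category_id=NULL, no match -> kept with NULL
  - product 2 (Mouse): category_id=3 -> matches Toys
  - product 3 (Headphones): category_id=1 -> matches Electronics
  - product 4 (Printer): category_id=2 -> matches Apparel
  - product 5 (Charger): category_id=1 -> matches Electronics
All 5 rows appear; 1 has NULL category.

SQL:
SELECT a.name, b.name AS category
FROM products a
LEFT JOIN categories b ON a.category_id = b.id

Result:
name       | category   
-----------+------------
Chair      | NULL       
Mouse      | Toys       
Headphones | Electronics
Printer    | Apparel    
Charger    | Electronics


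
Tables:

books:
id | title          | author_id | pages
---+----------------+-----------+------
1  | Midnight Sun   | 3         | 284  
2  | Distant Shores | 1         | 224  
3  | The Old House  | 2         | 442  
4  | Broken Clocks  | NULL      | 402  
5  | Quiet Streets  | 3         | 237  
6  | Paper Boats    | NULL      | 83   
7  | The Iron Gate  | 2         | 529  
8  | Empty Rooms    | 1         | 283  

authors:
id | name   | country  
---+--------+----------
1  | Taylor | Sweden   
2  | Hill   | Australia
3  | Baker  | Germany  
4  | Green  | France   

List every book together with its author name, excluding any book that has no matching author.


INNER JOIN keeps only books rows whose author_id matches an id in authors. Walk through each book:
  - book 1 (Midnight Sun): author_id=3 -> matches Baker
  - book 2 (Distant Shores): author_id=1 -> matches Taylor
  - book 3 (The Old House): author_id=2 -> matches Hill
  - book 4 (Broken Clocks): author_id=NULL, no match -> dropped
  - book 5 (Quiet Streets): author_id=3 -> matches Baker
  - book 6 (Paper Boats): author_id=NULL, no match -> dropped
  - book 7 (The Iron Gate): author_id=2 -> matches Hill
  - book 8 (Empty Rooms): author_id=1 -> matches Taylor
So 2 of 8 rows are dropped.

SQL:
SELECT a.title, b.name AS author
FROM books a
INNER JOIN authors b ON a.author_id = b.id

Result:
title          | author
---------------+-------
Midnight Sun   | Baker 
Distant Shores | Taylor
The Old House  | Hill  
Quiet Streets  | Baker 
The Iron Gate  | Hill  
Empty Rooms    | Taylor


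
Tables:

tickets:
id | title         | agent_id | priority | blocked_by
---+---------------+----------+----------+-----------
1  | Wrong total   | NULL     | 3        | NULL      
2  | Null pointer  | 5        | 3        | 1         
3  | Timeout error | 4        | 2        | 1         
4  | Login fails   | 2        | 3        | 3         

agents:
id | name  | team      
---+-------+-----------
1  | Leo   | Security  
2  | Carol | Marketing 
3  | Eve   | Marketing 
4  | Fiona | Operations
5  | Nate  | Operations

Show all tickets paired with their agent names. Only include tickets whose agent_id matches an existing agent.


INNER JOIN keeps only tickets rows whose agent_id matches an id in agents. Walk through each ticket:
  - ticket 1 (Wrong total): agent_id=NULL, no match -> dropped
  - ticket 2 (Null pointer): agent_id=5 -> matches Nate
  - ticket 3 (Timeout error): agent_id=4 -> matches Fiona
  - ticket 4 (Login fails): agent_id=2 -> matches Carol
So 1 of 4 rows is dropped.

SQL:
SELECT a.title, b.name AS agent
FROM tickets a
INNER JOIN agents b ON a.agent_id = b.id

Result:
title         | agent
--------------+------
Null pointer  | Nate 
Timeout error | Fiona
Login fails   | Carol


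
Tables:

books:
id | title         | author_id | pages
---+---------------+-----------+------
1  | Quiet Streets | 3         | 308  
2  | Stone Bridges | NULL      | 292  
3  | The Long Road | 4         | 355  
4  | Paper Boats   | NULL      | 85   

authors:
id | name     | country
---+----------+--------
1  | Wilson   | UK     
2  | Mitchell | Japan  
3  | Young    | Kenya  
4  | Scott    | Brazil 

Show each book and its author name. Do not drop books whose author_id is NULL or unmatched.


LEFT JOIN keeps every row from books (the left table); where author_id has no match in authors, the author columns become NULL. Walk through each book:
  - book 1 (Quiet Streets): author_id=3 -> matches Young
  - book 2 (Stone Bridges): author_id=NULL, no match -> kept with NULL
  - book 3 (The Long Road): author_id=4 -> matches Scott
  - book 4 (Paper Boats): author_id=NULL, no match -> kept with NULL
All 4 rows appear; 2 have NULL author.

SQL:
SELECT a.title, b.name AS author
FROM books a
LEFT JOIN authors b ON a.author_id = b.id

Result:
title         | author
--------------+-------
Quiet Streets | Young 
Stone Bridges | NULL  
The Long Road | Scott 
Paper Boats   | NULL  


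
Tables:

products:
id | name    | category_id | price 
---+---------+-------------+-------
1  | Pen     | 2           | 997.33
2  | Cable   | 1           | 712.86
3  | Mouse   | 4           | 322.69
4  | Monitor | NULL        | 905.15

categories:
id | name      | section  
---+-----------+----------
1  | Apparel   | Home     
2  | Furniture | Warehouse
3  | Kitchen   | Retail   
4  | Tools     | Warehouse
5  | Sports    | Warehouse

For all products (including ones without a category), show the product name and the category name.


LEFT JOIN keeps every row from products (the left table); where category_id has no match in categories, the category columns become NULL. Walk through each product:
  - product 1 (Pen): category_id=2 -> matches Furniture
  - product 2 (Cable): category_id=1 -> matches Apparel
  - product 3 (Mouse): category_id=4 -> matches Tools
  - product 4 (Monitor): category_id=NULL, no match -> kept with NULL
All 4 rows appear; 1 has NULL category.

SQL:
SELECT a.name, b.name AS category
FROM products a
LEFT JOIN categories b ON a.category_id = b.id

Result:
name    | category 
--------+----------
Pen     | Furniture
Cable   | Apparel  
Mouse   | Tools    
Monitor | NULL     


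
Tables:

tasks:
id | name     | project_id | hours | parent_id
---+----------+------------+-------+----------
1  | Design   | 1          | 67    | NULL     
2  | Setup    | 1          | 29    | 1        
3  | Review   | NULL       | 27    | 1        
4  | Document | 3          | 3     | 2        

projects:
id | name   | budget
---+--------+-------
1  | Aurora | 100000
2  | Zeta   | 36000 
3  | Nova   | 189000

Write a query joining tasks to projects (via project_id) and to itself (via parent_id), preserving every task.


Two LEFT JOINs from the same base table tasks: one to projects via project_id, one to tasks itself via parent_id. Both are LEFT so every task is preserved.
Match against projects:
  - task 1 (Design): project_id=1 -> matches Aurora
  - task 2 (Setup): project_id=1 -> matches Aurora
  - task 3 (Review): project_id=NULL, no match -> kept with NULL
  - task 4 (Document): project_id=3 -> matches Nova
Match against tasks (self):
  - task 1 (Design): parent_id=NULL -> NULL
  - task 2 (Setup): parent_id=1 -> Design
  - task 3 (Review): parent_id=1 -> Design
  - task 4 (Document): parent_id=2 -> Setup

SQL:
SELECT a.name, b.name AS project, c.name AS parent
FROM tasks a
LEFT JOIN projects b ON a.project_id = b.id
LEFT JOIN tasks c ON a.parent_id = c.id

Result:
name     | project | parent
---------+---------+-------
Design   | Aurora  | NULL  
Setup    | Aurora  | Design
Review   | NULL    | Design
Document | Nova    | Setup 


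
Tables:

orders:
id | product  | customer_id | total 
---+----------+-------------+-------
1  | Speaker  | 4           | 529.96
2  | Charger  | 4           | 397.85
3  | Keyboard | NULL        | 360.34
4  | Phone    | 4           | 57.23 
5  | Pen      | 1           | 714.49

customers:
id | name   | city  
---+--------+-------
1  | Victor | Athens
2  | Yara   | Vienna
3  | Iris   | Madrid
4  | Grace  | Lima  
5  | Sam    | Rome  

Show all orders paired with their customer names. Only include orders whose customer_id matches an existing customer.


INNER JOIN keeps only orders rows whose customer_id matches an id in customers. Walk through each order:
  - order 1 (Speaker): customer_id=4 -> matches Grace
  - order 2 (Charger): customer_id=4 -> matches Grace
  - order 3 (Keyboard): customer_id=NULL, no match -> dropped
  - order 4 (Phone): customer_id=4 -> matches Grace
  - order 5 (Pen): customer_id=1 -> matches Victor
So 1 of 5 rows is dropped.

SQL:
SELECT a.product, b.name AS customer
FROM orders a
INNER JOIN customers b ON a.customer_id = b.id

Result:
product | customer
--------+---------
Speaker | Grace   
Charger | Grace   
Phone   | Grace   
Pen     | Victor  


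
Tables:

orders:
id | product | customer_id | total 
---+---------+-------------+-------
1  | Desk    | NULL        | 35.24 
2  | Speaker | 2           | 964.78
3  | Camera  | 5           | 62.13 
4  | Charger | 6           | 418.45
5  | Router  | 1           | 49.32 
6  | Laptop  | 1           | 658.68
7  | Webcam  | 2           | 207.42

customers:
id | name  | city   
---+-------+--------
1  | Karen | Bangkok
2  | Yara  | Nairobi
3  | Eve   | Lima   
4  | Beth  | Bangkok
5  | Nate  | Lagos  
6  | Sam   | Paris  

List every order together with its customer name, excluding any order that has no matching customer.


INNER JOIN keeps only orders rows whose customer_id matches an id in customers. Walk through each order:
  - order 1 (Desk): customer_id=NULL, no match -> dropped
  - order 2 (Speaker): customer_id=2 -> matches Yara
  - order 3 (Camera): customer_id=5 -> matches Nate
  - order 4 (Charger): customer_id=6 -> matches Sam
  - order 5 (Router): customer_id=1 -> matches Karen
  - order 6 (Laptop): customer_id=1 -> matches Karen
  - order 7 (Webcam): customer_id=2 -> matches Yara
So 1 of 7 rows is dropped.

SQL:
SELECT a.product, b.name AS customer
FROM orders a
INNER JOIN customers b ON a.customer_id = b.id

Result:
product | customer
--------+---------
Speaker | Yara    
Camera  | Nate    
Charger | Sam     
Router  | Karen   
Laptop  | Karen   
Webcam  | Yara    


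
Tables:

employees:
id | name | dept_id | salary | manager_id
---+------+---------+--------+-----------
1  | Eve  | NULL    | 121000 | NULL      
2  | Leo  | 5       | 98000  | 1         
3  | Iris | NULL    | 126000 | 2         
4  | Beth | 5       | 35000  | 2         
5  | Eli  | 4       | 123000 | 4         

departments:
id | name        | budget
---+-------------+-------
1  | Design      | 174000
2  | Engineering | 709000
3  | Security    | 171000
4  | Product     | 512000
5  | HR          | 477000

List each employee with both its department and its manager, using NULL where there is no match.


Two LEFT JOINs from the same base table employees: one to departments via dept_id, one to employees itself via manager_id. Both are LEFT so every employee is preserved.
Match against departments:
  - employee 1 (Eve): dept_id=NULL, no match -> kept with NULL
  - employee 2 (Leo): dept_id=5 -> matches HR
  - employee 3 (Iris): dept_id=NULL, no match -> kept with NULL
  - employee 4 (Beth): dept_id=5 -> matches HR
  - employee 5 (Eli): dept_id=4 -> matches Product
Match against employees (self):
  - employee 1 (Eve): manager_id=NULL -> NULL
  - employee 2 (Leo): manager_id=1 -> Eve
  - employee 3 (Iris): manager_id=2 -> Leo
  - employee 4 (Beth): manager_id=2 -> Leo
  - employee 5 (Eli): manager_id=4 -> Beth

SQL:
SELECT a.name, b.name AS department, c.name AS manager
FROM employees a
LEFT JOIN departments b ON a.dept_id = b.id
LEFT JOIN employees c ON a.manager_id = c.id

Result:
name | department | manager
-----+------------+--------
Eve  | NULL       | NULL   
Leo  | HR         | Eve    
Iris | NULL       | Leo    
Beth | HR         | Leo    
Eli  | Product    | Beth   


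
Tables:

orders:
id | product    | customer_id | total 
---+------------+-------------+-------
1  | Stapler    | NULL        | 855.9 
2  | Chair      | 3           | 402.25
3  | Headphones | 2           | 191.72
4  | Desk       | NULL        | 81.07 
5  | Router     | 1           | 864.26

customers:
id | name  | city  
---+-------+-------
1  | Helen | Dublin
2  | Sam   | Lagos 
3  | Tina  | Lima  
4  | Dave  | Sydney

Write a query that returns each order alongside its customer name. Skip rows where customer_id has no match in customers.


INNER JOIN keeps only orders rows whose customer_id matches an id in customers. Walk through each order:
  - order 1 (Stapler): customer_id=NULL, no match -> dropped
  - order 2 (Chair): customer_id=3 -> matches Tina
  - order 3 (Headphones): customer_id=2 -> matches Sam
  - order 4 (Desk): customer_id=NULL, no match -> dropped
  - order 5 (Router): customer_id=1 -> matches Helen
So 2 of 5 rows are dropped.

SQL:
SELECT a.product, b.name AS customer
FROM orders a
INNER JOIN customers b ON a.customer_id = b.id

Result:
product    | customer
-----------+---------
Chair      | Tina    
Headphones | Sam     
Router     | Helen   


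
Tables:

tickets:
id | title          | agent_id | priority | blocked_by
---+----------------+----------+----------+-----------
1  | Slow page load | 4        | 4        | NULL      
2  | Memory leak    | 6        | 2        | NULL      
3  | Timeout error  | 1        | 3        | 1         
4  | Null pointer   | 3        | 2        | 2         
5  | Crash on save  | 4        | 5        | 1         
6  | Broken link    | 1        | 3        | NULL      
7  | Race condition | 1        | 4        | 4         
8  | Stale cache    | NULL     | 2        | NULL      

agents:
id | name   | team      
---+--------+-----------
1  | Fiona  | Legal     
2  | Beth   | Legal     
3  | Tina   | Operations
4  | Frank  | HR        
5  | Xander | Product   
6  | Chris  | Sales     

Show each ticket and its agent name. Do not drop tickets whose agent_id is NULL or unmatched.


LEFT JOIN keeps every row from tickets (the left table); where agent_id has no match in agents, the agent columns become NULL. Walk through each ticket:
  - ticket 1 (Slow page load): agent_id=4 -> matches Frank
  - ticket 2 (Memory leak): agent_id=6 -> matches Chris
  - ticket 3 (Timeout error): agent_id=1 -> matches Fiona
  - ticket 4 (Null pointer): agent_id=3 -> matches Tina
  - ticket 5 (Crash on save): agent_id=4 -> matches Frank
  - ticket 6 (Broken link): agent_id=1 -> matches Fiona
  - ticket 7 (Race condition): agent_id=1 -> matches Fiona
  - ticket 8 (Stale cache): agent_id=NULL, no match -> kept with NULL
All 8 rows appear; 1 has NULL agent.

SQL:
SELECT a.title, b.name AS agent
FROM tickets a
LEFT JOIN agents b ON a.agent_id = b.id

Result:
title          | agent
---------------+------
Slow page load | Frank
Memory leak    | Chris
Timeout error  | Fiona
Null pointer   | Tina 
Crash on save  | Frank
Broken link    | Fiona
Race condition | Fiona
Stale cache    | NULL 


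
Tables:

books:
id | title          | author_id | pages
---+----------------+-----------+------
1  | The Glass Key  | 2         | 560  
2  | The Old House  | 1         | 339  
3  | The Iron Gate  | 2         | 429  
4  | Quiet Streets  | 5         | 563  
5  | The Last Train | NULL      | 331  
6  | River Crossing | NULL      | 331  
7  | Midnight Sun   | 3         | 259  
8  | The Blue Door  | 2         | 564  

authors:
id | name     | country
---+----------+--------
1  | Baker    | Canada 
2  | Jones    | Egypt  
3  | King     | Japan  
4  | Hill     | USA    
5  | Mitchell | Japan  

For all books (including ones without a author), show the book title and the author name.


LEFT JOIN keeps every row from books (the left table); where author_id has no match in authors, the author columns become NULL. Walk through each book:
  - book 1 (The Glass Key): author_id=2 -> matches Jones
  - book 2 (The Old House): author_id=1 -> matches Baker
  - book 3 (The Iron Gate): author_id=2 -> matches Jones
  - book 4 (Quiet Streets): author_id=5 -> matches Mitchell
  - book 5 (The Last Train): author_id=NULL, no match -> kept with NULL
  - book 6 (River Crossing): author_id=NULL, no match -> kept with NULL
  - book 7 (Midnight Sun): author_id=3 -> matches King
  - book 8 (The Blue Door): author_id=2 -> matches Jones
All 8 rows appear; 2 have NULL author.

SQL:
SELECT a.title, b.name AS author
FROM books a
LEFT JOIN authors b ON a.author_id = b.id

Result:
title          | author  
---------------+---------
The Glass Key  | Jones   
The Old House  | Baker   
The Iron Gate  | Jones   
Quiet Streets  | Mitchell
The Last Train | NULL    
River Crossing | NULL    
Midnight Sun   | King    
The Blue Door  | Jones   


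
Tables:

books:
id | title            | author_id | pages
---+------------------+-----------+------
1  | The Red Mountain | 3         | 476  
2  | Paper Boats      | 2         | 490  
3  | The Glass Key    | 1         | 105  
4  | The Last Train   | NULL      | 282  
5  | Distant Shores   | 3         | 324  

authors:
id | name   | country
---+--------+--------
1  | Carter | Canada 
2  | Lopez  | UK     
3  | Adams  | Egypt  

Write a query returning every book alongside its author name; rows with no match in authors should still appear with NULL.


LEFT JOIN keeps every row from books (the left table); where author_id has no match in authors, the author columns become NULL. Walk through each book:
  - book 1 (The Red Mountain): author_id=3 -> matches Adams
  - book 2 (Paper Boats): author_id=2 -> matches Lopez
  - book 3 (The Glass Key): author_id=1 -> matches Carter
  - book 4 (The Last Train): author_id=NULL, no match -> kept with NULL
  - book 5 (Distant Shores): author_id=3 -> matches Adams
All 5 rows appear; 1 has NULL author.

SQL:
SELECT a.title, b.name AS author
FROM books a
LEFT JOIN authors b ON a.author_id = b.id

Result:
title            | author
-----------------+-------
The Red Mountain | Adams 
Paper Boats      | Lopez 
The Glass Key    | Carter
The Last Train   | NULL  
Distant Shores   | Adams 


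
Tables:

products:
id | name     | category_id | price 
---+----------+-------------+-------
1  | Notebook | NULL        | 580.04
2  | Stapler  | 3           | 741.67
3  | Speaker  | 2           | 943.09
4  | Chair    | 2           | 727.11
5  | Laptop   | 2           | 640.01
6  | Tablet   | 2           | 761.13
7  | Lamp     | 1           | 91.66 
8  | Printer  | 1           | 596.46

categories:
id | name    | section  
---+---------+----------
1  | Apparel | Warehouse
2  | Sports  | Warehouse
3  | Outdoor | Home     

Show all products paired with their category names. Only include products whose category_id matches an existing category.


INNER JOIN keeps only products rows whose category_id matches an id in categories. Walk through each product:
  - product 1 (Notebook): category_id=NULL, no match -> dropped
  - product 2 (Stapler): category_id=3 -> matches Outdoor
  - product 3 (Speaker): category_id=2 -> matches Sports
  - product 4 (Chair): category_id=2 -> matches Sports
  - product 5 (Laptop): category_id=2 -> matches Sports
  - product 6 (Tablet): category_id=2 -> matches Sports
  - product 7 (Lamp): category_id=1 -> matches Apparel
  - product 8 (Printer): category_id=1 -> matches Apparel
So 1 of 8 rows is dropped.

SQL:
SELECT a.name, b.name AS category
FROM products a
INNER JOIN categories b ON a.category_id = b.id

Result:
name    | category
--------+---------
Stapler | Outdoor 
Speaker | Sports  
Chair   | Sports  
Laptop  | Sports  
Tablet  | Sports  
Lamp    | Apparel 
Printer | Apparel 


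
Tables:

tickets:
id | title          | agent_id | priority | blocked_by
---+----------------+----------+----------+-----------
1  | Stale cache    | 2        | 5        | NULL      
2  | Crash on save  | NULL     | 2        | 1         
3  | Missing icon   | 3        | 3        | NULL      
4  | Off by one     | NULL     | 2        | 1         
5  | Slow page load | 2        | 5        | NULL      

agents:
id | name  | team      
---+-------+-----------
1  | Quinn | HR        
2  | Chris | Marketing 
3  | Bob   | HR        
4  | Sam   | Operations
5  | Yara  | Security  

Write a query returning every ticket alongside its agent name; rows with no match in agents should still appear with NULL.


LEFT JOIN keeps every row from tickets (the left table); where agent_id has no match in agents, the agent columns become NULL. Walk through each ticket:
  - ticket 1 (Stale cache): agent_id=2 -> matches Chris
  - ticket 2 (Crash on save): agent_id=NULL, no match -> kept with NULL
  - ticket 3 (Missing icon): agent_id=3 -> matches Bob
  - ticket 4 (Off by one): agent_id=NULL, no match -> kept with NULL
  - ticket 5 (Slow page load): agent_id=2 -> matches Chris
All 5 rows appear; 2 have NULL agent.

SQL:
SELECT a.title, b.name AS agent
FROM tickets a
LEFT JOIN agents b ON a.agent_id = b.id

Result:
title          | agent
---------------+------
Stale cache    | Chris
Crash on save  | NULL 
Missing icon   | Bob  
Off by one     | NULL 
Slow page load | Chris


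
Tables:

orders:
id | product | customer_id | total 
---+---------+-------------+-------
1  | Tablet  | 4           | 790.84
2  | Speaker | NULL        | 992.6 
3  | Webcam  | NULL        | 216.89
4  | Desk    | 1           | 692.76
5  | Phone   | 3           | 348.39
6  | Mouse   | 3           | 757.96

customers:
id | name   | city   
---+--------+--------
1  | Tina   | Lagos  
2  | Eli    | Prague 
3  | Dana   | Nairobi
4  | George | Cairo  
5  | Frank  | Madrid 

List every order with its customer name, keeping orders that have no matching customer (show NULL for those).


LEFT JOIN keeps every row from orders (the left table); where customer_id has no match in customers, the customer columns become NULL. Walk through each order:
  - order 1 (Tablet): customer_id=4 -> matches George
  - order 2 (Speaker): customer_id=NULL, no match -> kept with NULL
  - order 3 (Webcam): customer_id=NULL, no match -> kept with NULL
  - order 4 (Desk): customer_id=1 -> matches Tina
  - order 5 (Phone): customer_id=3 -> matches Dana
  - order 6 (Mouse): customer_id=3 -> matches Dana
All 6 rows appear; 2 have NULL customer.

SQL:
SELECT a.product, b.name AS customer
FROM orders a
LEFT JOIN customers b ON a.customer_id = b.id

Result:
product | customer
--------+---------
Tablet  | George  
Speaker | NULL    
Webcam  | NULL    
Desk    | Tina    
Phone   | Dana    
Mouse   | Dana    


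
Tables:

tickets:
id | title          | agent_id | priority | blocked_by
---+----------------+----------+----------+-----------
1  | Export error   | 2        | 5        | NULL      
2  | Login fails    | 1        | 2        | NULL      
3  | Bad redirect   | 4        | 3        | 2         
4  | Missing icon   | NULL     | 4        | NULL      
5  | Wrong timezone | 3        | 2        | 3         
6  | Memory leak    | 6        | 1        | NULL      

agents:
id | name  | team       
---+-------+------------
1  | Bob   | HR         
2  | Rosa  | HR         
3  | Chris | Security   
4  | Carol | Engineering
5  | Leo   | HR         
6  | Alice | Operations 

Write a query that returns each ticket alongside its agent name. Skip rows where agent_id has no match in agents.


INNER JOIN keeps only tickets rows whose agent_id matches an id in agents. Walk through each ticket:
  - ticket 1 (Export error): agent_id=2 -> matches Rosa
  - ticket 2 (Login fails): agent_id=1 -> matches Bob
  - ticket 3 (Bad redirect): agent_id=4 -> matches Carol
  - ticket 4 (Missing icon): agent_id=NULL, no match -> dropped
  - ticket 5 (Wrong timezone): agent_id=3 -> matches Chris
  - ticket 6 (Memory leak): agent_id=6 -> matches Alice
So 1 of 6 rows is dropped.

SQL:
SELECT a.title, b.name AS agent
FROM tickets a
INNER JOIN agents b ON a.agent_id = b.id

Result:
title          | agent
---------------+------
Export error   | Rosa 
Login fails    | Bob  
Bad redirect   | Carol
Wrong timezone | Chris
Memory leak    | Alice


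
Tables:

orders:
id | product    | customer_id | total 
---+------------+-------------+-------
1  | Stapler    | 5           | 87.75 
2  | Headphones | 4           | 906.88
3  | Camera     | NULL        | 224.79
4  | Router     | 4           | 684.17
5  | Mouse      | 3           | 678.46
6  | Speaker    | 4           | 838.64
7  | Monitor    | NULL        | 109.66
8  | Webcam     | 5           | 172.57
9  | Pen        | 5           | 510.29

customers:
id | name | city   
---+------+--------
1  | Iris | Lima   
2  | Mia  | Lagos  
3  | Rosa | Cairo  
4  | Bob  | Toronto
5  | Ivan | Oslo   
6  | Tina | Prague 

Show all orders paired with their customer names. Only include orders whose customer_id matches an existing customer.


INNER JOIN keeps only orders rows whose customer_id matches an id in customers. Walk through each order:
  - order 1 (Stapler): customer_id=5 -> matches Ivan
  - order 2 (Headphones): customer_id=4 -> matches Bob
  - order 3 (Camera): customer_id=NULL, no match -> dropped
  - order 4 (Router): customer_id=4 -> matches Bob
  - order 5 (Mouse): customer_id=3 -> matches Rosa
  - order 6 (Speaker): customer_id=4 -> matches Bob
  - order 7 (Monitor): customer_id=NULL, no match -> dropped
  - order 8 (Webcam): customer_id=5 -> matches Ivan
  - order 9 (Pen): customer_id=5 -> matches Ivan
So 2 of 9 rows are dropped.

SQL:
SELECT a.product, b.name AS customer
FROM orders a
INNER JOIN customers b ON a.customer_id = b.id

Result:
product    | customer
-----------+---------
Stapler    | Ivan    
Headphones | Bob     
Router     | Bob     
Mouse      | Rosa    
Speaker    | Bob     
Webcam     | Ivan    
Pen        | Ivan    
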